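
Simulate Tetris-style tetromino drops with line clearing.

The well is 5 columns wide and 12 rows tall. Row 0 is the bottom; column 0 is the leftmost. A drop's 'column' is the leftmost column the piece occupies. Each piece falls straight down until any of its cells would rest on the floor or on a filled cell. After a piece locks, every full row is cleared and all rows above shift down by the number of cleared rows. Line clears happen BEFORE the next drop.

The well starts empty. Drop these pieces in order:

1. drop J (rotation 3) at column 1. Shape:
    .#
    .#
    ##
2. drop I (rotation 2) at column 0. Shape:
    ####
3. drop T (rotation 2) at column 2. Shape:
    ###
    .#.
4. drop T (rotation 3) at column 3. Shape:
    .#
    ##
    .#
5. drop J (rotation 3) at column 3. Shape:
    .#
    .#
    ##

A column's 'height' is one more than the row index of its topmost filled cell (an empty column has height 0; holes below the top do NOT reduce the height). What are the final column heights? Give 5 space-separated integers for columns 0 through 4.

Drop 1: J rot3 at col 1 lands with bottom-row=0; cleared 0 line(s) (total 0); column heights now [0 1 3 0 0], max=3
Drop 2: I rot2 at col 0 lands with bottom-row=3; cleared 0 line(s) (total 0); column heights now [4 4 4 4 0], max=4
Drop 3: T rot2 at col 2 lands with bottom-row=4; cleared 0 line(s) (total 0); column heights now [4 4 6 6 6], max=6
Drop 4: T rot3 at col 3 lands with bottom-row=6; cleared 0 line(s) (total 0); column heights now [4 4 6 8 9], max=9
Drop 5: J rot3 at col 3 lands with bottom-row=9; cleared 0 line(s) (total 0); column heights now [4 4 6 10 12], max=12

Answer: 4 4 6 10 12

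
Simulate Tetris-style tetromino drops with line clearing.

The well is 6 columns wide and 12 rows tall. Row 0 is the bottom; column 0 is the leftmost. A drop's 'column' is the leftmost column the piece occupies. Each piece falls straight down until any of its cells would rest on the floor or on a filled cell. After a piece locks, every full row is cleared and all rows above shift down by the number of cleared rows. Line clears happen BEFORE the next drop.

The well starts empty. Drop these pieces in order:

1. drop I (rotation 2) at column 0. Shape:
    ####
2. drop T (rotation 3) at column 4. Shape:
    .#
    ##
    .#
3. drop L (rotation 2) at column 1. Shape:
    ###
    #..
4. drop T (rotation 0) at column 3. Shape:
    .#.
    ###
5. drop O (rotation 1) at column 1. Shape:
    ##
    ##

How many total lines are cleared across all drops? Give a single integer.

Drop 1: I rot2 at col 0 lands with bottom-row=0; cleared 0 line(s) (total 0); column heights now [1 1 1 1 0 0], max=1
Drop 2: T rot3 at col 4 lands with bottom-row=0; cleared 0 line(s) (total 0); column heights now [1 1 1 1 2 3], max=3
Drop 3: L rot2 at col 1 lands with bottom-row=1; cleared 0 line(s) (total 0); column heights now [1 3 3 3 2 3], max=3
Drop 4: T rot0 at col 3 lands with bottom-row=3; cleared 0 line(s) (total 0); column heights now [1 3 3 4 5 4], max=5
Drop 5: O rot1 at col 1 lands with bottom-row=3; cleared 0 line(s) (total 0); column heights now [1 5 5 4 5 4], max=5

Answer: 0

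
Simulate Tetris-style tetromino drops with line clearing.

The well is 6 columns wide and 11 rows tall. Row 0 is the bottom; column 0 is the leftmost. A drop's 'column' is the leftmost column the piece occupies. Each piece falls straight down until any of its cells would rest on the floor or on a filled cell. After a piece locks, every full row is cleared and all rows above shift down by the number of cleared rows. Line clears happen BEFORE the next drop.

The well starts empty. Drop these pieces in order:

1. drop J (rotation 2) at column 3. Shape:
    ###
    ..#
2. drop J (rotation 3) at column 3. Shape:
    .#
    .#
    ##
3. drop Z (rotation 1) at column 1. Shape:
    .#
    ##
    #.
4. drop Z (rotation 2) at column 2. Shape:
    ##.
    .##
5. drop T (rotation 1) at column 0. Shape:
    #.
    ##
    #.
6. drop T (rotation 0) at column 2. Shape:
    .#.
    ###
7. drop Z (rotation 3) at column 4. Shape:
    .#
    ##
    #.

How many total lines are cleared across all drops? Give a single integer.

Answer: 1

Derivation:
Drop 1: J rot2 at col 3 lands with bottom-row=0; cleared 0 line(s) (total 0); column heights now [0 0 0 2 2 2], max=2
Drop 2: J rot3 at col 3 lands with bottom-row=2; cleared 0 line(s) (total 0); column heights now [0 0 0 3 5 2], max=5
Drop 3: Z rot1 at col 1 lands with bottom-row=0; cleared 0 line(s) (total 0); column heights now [0 2 3 3 5 2], max=5
Drop 4: Z rot2 at col 2 lands with bottom-row=5; cleared 0 line(s) (total 0); column heights now [0 2 7 7 6 2], max=7
Drop 5: T rot1 at col 0 lands with bottom-row=1; cleared 1 line(s) (total 1); column heights now [3 2 6 6 5 1], max=6
Drop 6: T rot0 at col 2 lands with bottom-row=6; cleared 0 line(s) (total 1); column heights now [3 2 7 8 7 1], max=8
Drop 7: Z rot3 at col 4 lands with bottom-row=7; cleared 0 line(s) (total 1); column heights now [3 2 7 8 9 10], max=10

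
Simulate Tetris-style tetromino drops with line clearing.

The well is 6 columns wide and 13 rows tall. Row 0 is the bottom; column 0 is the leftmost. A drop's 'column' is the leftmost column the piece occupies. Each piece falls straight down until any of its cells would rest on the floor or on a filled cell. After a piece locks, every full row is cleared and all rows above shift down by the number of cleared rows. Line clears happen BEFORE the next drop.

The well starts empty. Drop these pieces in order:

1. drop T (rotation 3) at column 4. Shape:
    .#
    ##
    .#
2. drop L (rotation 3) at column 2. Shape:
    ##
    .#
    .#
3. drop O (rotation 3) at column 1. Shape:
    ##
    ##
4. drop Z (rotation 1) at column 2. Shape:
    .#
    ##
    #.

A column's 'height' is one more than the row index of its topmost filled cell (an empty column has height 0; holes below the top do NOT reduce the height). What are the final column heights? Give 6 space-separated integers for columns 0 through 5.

Answer: 0 5 7 8 2 3

Derivation:
Drop 1: T rot3 at col 4 lands with bottom-row=0; cleared 0 line(s) (total 0); column heights now [0 0 0 0 2 3], max=3
Drop 2: L rot3 at col 2 lands with bottom-row=0; cleared 0 line(s) (total 0); column heights now [0 0 3 3 2 3], max=3
Drop 3: O rot3 at col 1 lands with bottom-row=3; cleared 0 line(s) (total 0); column heights now [0 5 5 3 2 3], max=5
Drop 4: Z rot1 at col 2 lands with bottom-row=5; cleared 0 line(s) (total 0); column heights now [0 5 7 8 2 3], max=8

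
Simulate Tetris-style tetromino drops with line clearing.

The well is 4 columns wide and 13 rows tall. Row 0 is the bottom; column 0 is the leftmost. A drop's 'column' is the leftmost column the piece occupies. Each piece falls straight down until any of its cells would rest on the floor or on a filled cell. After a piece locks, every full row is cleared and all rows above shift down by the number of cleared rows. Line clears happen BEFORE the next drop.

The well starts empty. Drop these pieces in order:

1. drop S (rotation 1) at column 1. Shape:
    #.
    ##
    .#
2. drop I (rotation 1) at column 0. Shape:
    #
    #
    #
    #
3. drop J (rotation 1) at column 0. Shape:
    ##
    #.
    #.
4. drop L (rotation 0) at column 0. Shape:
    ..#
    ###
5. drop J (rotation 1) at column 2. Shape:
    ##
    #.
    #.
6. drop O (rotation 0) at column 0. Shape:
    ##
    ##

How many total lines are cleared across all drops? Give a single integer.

Drop 1: S rot1 at col 1 lands with bottom-row=0; cleared 0 line(s) (total 0); column heights now [0 3 2 0], max=3
Drop 2: I rot1 at col 0 lands with bottom-row=0; cleared 0 line(s) (total 0); column heights now [4 3 2 0], max=4
Drop 3: J rot1 at col 0 lands with bottom-row=4; cleared 0 line(s) (total 0); column heights now [7 7 2 0], max=7
Drop 4: L rot0 at col 0 lands with bottom-row=7; cleared 0 line(s) (total 0); column heights now [8 8 9 0], max=9
Drop 5: J rot1 at col 2 lands with bottom-row=9; cleared 0 line(s) (total 0); column heights now [8 8 12 12], max=12
Drop 6: O rot0 at col 0 lands with bottom-row=8; cleared 0 line(s) (total 0); column heights now [10 10 12 12], max=12

Answer: 0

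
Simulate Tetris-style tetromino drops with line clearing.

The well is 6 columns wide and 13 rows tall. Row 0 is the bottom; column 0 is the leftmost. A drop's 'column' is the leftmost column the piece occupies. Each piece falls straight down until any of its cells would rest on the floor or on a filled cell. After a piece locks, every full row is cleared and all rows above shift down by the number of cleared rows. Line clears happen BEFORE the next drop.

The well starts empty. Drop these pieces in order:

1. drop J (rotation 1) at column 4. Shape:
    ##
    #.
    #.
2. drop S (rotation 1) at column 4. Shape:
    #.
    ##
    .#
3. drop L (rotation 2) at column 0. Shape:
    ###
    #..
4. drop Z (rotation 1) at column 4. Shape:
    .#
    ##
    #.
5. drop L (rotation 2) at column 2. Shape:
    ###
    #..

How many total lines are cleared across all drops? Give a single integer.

Drop 1: J rot1 at col 4 lands with bottom-row=0; cleared 0 line(s) (total 0); column heights now [0 0 0 0 3 3], max=3
Drop 2: S rot1 at col 4 lands with bottom-row=3; cleared 0 line(s) (total 0); column heights now [0 0 0 0 6 5], max=6
Drop 3: L rot2 at col 0 lands with bottom-row=0; cleared 0 line(s) (total 0); column heights now [2 2 2 0 6 5], max=6
Drop 4: Z rot1 at col 4 lands with bottom-row=6; cleared 0 line(s) (total 0); column heights now [2 2 2 0 8 9], max=9
Drop 5: L rot2 at col 2 lands with bottom-row=7; cleared 0 line(s) (total 0); column heights now [2 2 9 9 9 9], max=9

Answer: 0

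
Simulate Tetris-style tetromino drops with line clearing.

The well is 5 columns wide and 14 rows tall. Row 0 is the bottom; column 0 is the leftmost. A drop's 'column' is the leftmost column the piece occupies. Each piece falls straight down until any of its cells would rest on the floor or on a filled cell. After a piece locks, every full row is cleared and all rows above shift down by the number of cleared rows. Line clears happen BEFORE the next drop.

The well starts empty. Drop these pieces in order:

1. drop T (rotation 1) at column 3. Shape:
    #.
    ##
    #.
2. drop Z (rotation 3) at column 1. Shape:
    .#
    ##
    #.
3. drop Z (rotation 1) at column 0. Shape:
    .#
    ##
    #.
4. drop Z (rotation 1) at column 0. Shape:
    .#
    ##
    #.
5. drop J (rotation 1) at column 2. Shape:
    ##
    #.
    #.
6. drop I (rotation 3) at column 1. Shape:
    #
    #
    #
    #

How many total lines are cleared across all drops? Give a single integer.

Drop 1: T rot1 at col 3 lands with bottom-row=0; cleared 0 line(s) (total 0); column heights now [0 0 0 3 2], max=3
Drop 2: Z rot3 at col 1 lands with bottom-row=0; cleared 0 line(s) (total 0); column heights now [0 2 3 3 2], max=3
Drop 3: Z rot1 at col 0 lands with bottom-row=1; cleared 1 line(s) (total 1); column heights now [2 3 2 2 0], max=3
Drop 4: Z rot1 at col 0 lands with bottom-row=2; cleared 0 line(s) (total 1); column heights now [4 5 2 2 0], max=5
Drop 5: J rot1 at col 2 lands with bottom-row=2; cleared 0 line(s) (total 1); column heights now [4 5 5 5 0], max=5
Drop 6: I rot3 at col 1 lands with bottom-row=5; cleared 0 line(s) (total 1); column heights now [4 9 5 5 0], max=9

Answer: 1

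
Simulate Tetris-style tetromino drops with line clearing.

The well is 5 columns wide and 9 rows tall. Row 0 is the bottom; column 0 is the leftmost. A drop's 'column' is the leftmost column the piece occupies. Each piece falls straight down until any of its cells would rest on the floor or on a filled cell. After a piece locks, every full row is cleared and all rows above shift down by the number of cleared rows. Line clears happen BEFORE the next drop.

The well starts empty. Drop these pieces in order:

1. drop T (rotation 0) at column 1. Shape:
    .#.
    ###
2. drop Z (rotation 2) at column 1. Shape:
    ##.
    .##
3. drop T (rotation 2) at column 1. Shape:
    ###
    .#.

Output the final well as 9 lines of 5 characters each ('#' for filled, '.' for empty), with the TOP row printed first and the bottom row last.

Answer: .....
.....
.....
.###.
..#..
.##..
..##.
..#..
.###.

Derivation:
Drop 1: T rot0 at col 1 lands with bottom-row=0; cleared 0 line(s) (total 0); column heights now [0 1 2 1 0], max=2
Drop 2: Z rot2 at col 1 lands with bottom-row=2; cleared 0 line(s) (total 0); column heights now [0 4 4 3 0], max=4
Drop 3: T rot2 at col 1 lands with bottom-row=4; cleared 0 line(s) (total 0); column heights now [0 6 6 6 0], max=6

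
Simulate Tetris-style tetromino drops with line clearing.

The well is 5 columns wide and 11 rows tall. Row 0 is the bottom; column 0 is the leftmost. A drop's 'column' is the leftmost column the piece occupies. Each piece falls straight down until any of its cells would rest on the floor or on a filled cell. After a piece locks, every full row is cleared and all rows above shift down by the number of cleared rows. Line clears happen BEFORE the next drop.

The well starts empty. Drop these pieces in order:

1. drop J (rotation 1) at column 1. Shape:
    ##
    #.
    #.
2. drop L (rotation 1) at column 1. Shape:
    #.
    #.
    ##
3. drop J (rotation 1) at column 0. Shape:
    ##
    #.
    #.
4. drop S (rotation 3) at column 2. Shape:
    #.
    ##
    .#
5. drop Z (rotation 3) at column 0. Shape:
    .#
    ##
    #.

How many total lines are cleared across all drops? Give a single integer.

Drop 1: J rot1 at col 1 lands with bottom-row=0; cleared 0 line(s) (total 0); column heights now [0 3 3 0 0], max=3
Drop 2: L rot1 at col 1 lands with bottom-row=3; cleared 0 line(s) (total 0); column heights now [0 6 4 0 0], max=6
Drop 3: J rot1 at col 0 lands with bottom-row=4; cleared 0 line(s) (total 0); column heights now [7 7 4 0 0], max=7
Drop 4: S rot3 at col 2 lands with bottom-row=3; cleared 0 line(s) (total 0); column heights now [7 7 6 5 0], max=7
Drop 5: Z rot3 at col 0 lands with bottom-row=7; cleared 0 line(s) (total 0); column heights now [9 10 6 5 0], max=10

Answer: 0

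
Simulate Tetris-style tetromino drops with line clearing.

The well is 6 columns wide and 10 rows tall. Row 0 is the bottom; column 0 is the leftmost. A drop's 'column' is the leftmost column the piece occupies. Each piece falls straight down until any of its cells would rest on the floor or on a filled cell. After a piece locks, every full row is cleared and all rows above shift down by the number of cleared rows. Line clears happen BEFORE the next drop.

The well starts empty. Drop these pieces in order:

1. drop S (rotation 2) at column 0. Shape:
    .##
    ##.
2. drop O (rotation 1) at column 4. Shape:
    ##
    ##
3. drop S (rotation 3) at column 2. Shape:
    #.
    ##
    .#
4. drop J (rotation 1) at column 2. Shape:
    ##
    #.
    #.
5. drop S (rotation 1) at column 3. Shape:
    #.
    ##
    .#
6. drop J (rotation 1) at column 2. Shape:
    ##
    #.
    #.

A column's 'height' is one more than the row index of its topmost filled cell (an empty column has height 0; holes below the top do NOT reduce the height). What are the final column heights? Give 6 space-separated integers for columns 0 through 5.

Answer: 1 2 10 10 8 2

Derivation:
Drop 1: S rot2 at col 0 lands with bottom-row=0; cleared 0 line(s) (total 0); column heights now [1 2 2 0 0 0], max=2
Drop 2: O rot1 at col 4 lands with bottom-row=0; cleared 0 line(s) (total 0); column heights now [1 2 2 0 2 2], max=2
Drop 3: S rot3 at col 2 lands with bottom-row=1; cleared 0 line(s) (total 0); column heights now [1 2 4 3 2 2], max=4
Drop 4: J rot1 at col 2 lands with bottom-row=4; cleared 0 line(s) (total 0); column heights now [1 2 7 7 2 2], max=7
Drop 5: S rot1 at col 3 lands with bottom-row=6; cleared 0 line(s) (total 0); column heights now [1 2 7 9 8 2], max=9
Drop 6: J rot1 at col 2 lands with bottom-row=7; cleared 0 line(s) (total 0); column heights now [1 2 10 10 8 2], max=10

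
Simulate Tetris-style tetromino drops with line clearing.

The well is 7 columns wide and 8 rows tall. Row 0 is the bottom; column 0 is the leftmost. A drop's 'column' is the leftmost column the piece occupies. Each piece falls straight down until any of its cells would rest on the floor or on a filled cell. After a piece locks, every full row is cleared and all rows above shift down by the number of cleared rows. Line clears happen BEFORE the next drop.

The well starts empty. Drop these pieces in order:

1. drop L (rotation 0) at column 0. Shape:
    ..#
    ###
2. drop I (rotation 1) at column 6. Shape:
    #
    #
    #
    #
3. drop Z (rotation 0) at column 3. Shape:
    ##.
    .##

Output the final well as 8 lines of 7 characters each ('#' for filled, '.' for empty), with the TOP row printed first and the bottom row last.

Answer: .......
.......
.......
.......
......#
......#
..###.#
###.###

Derivation:
Drop 1: L rot0 at col 0 lands with bottom-row=0; cleared 0 line(s) (total 0); column heights now [1 1 2 0 0 0 0], max=2
Drop 2: I rot1 at col 6 lands with bottom-row=0; cleared 0 line(s) (total 0); column heights now [1 1 2 0 0 0 4], max=4
Drop 3: Z rot0 at col 3 lands with bottom-row=0; cleared 0 line(s) (total 0); column heights now [1 1 2 2 2 1 4], max=4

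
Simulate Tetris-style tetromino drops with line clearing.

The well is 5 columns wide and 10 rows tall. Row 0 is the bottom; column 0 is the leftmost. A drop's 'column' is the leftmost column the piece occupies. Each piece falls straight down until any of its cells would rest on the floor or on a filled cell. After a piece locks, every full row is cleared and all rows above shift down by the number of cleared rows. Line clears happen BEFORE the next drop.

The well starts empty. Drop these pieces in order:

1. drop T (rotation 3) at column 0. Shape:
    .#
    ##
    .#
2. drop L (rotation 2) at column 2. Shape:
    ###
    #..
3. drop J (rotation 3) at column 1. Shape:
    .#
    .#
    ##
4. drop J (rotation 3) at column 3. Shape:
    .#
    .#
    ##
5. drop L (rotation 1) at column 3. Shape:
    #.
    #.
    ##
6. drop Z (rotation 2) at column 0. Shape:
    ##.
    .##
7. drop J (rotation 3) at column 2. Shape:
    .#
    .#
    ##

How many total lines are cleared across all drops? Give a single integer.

Drop 1: T rot3 at col 0 lands with bottom-row=0; cleared 0 line(s) (total 0); column heights now [2 3 0 0 0], max=3
Drop 2: L rot2 at col 2 lands with bottom-row=0; cleared 1 line(s) (total 1); column heights now [0 2 1 0 0], max=2
Drop 3: J rot3 at col 1 lands with bottom-row=2; cleared 0 line(s) (total 1); column heights now [0 3 5 0 0], max=5
Drop 4: J rot3 at col 3 lands with bottom-row=0; cleared 0 line(s) (total 1); column heights now [0 3 5 1 3], max=5
Drop 5: L rot1 at col 3 lands with bottom-row=3; cleared 0 line(s) (total 1); column heights now [0 3 5 6 4], max=6
Drop 6: Z rot2 at col 0 lands with bottom-row=5; cleared 0 line(s) (total 1); column heights now [7 7 6 6 4], max=7
Drop 7: J rot3 at col 2 lands with bottom-row=6; cleared 0 line(s) (total 1); column heights now [7 7 7 9 4], max=9

Answer: 1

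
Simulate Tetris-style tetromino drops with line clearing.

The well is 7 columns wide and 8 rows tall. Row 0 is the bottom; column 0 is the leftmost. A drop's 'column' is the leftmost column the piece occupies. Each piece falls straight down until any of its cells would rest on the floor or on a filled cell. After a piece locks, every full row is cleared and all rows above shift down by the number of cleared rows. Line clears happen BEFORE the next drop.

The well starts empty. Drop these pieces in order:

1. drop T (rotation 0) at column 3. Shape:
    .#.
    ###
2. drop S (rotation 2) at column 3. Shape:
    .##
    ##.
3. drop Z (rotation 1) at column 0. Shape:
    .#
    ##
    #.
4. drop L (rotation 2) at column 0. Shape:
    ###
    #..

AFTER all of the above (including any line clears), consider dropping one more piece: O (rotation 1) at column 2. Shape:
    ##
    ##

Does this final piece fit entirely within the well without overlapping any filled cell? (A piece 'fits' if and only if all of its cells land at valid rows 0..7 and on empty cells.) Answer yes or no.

Drop 1: T rot0 at col 3 lands with bottom-row=0; cleared 0 line(s) (total 0); column heights now [0 0 0 1 2 1 0], max=2
Drop 2: S rot2 at col 3 lands with bottom-row=2; cleared 0 line(s) (total 0); column heights now [0 0 0 3 4 4 0], max=4
Drop 3: Z rot1 at col 0 lands with bottom-row=0; cleared 0 line(s) (total 0); column heights now [2 3 0 3 4 4 0], max=4
Drop 4: L rot2 at col 0 lands with bottom-row=2; cleared 0 line(s) (total 0); column heights now [4 4 4 3 4 4 0], max=4
Test piece O rot1 at col 2 (width 2): heights before test = [4 4 4 3 4 4 0]; fits = True

Answer: yes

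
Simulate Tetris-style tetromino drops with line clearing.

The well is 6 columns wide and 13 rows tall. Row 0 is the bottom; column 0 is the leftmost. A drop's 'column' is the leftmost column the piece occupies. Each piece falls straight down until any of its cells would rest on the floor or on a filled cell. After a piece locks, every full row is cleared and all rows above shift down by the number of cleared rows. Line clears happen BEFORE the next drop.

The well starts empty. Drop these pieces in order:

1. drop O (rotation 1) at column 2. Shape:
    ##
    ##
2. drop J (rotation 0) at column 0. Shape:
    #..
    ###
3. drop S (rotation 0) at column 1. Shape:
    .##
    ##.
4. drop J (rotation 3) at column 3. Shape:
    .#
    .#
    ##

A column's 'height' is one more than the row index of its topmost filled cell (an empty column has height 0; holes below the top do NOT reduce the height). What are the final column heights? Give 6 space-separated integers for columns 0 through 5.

Answer: 4 4 5 6 8 0

Derivation:
Drop 1: O rot1 at col 2 lands with bottom-row=0; cleared 0 line(s) (total 0); column heights now [0 0 2 2 0 0], max=2
Drop 2: J rot0 at col 0 lands with bottom-row=2; cleared 0 line(s) (total 0); column heights now [4 3 3 2 0 0], max=4
Drop 3: S rot0 at col 1 lands with bottom-row=3; cleared 0 line(s) (total 0); column heights now [4 4 5 5 0 0], max=5
Drop 4: J rot3 at col 3 lands with bottom-row=5; cleared 0 line(s) (total 0); column heights now [4 4 5 6 8 0], max=8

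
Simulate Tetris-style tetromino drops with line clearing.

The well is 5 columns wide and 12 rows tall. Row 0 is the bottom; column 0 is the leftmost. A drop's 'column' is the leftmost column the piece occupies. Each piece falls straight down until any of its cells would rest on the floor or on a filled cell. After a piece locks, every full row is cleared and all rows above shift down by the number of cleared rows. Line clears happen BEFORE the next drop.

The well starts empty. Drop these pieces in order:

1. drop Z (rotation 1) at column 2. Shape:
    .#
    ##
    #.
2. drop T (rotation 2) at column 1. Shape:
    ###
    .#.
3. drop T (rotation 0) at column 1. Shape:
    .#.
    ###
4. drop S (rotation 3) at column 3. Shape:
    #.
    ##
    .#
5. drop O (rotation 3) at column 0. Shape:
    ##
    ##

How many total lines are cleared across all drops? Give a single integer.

Drop 1: Z rot1 at col 2 lands with bottom-row=0; cleared 0 line(s) (total 0); column heights now [0 0 2 3 0], max=3
Drop 2: T rot2 at col 1 lands with bottom-row=2; cleared 0 line(s) (total 0); column heights now [0 4 4 4 0], max=4
Drop 3: T rot0 at col 1 lands with bottom-row=4; cleared 0 line(s) (total 0); column heights now [0 5 6 5 0], max=6
Drop 4: S rot3 at col 3 lands with bottom-row=4; cleared 0 line(s) (total 0); column heights now [0 5 6 7 6], max=7
Drop 5: O rot3 at col 0 lands with bottom-row=5; cleared 1 line(s) (total 1); column heights now [6 6 5 6 5], max=6

Answer: 1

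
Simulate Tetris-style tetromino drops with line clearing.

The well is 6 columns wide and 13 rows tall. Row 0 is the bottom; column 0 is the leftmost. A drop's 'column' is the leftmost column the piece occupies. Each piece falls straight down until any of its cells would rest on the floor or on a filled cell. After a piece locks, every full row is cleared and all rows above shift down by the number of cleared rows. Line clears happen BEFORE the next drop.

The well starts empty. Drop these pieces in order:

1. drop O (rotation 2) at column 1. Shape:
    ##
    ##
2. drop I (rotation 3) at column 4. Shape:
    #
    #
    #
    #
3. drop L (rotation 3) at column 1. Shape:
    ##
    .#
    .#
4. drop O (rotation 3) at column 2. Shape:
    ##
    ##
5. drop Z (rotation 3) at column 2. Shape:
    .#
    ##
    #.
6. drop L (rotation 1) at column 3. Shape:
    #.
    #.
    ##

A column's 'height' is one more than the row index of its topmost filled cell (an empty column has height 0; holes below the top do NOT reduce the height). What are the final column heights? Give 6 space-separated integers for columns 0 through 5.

Answer: 0 5 9 13 11 0

Derivation:
Drop 1: O rot2 at col 1 lands with bottom-row=0; cleared 0 line(s) (total 0); column heights now [0 2 2 0 0 0], max=2
Drop 2: I rot3 at col 4 lands with bottom-row=0; cleared 0 line(s) (total 0); column heights now [0 2 2 0 4 0], max=4
Drop 3: L rot3 at col 1 lands with bottom-row=2; cleared 0 line(s) (total 0); column heights now [0 5 5 0 4 0], max=5
Drop 4: O rot3 at col 2 lands with bottom-row=5; cleared 0 line(s) (total 0); column heights now [0 5 7 7 4 0], max=7
Drop 5: Z rot3 at col 2 lands with bottom-row=7; cleared 0 line(s) (total 0); column heights now [0 5 9 10 4 0], max=10
Drop 6: L rot1 at col 3 lands with bottom-row=10; cleared 0 line(s) (total 0); column heights now [0 5 9 13 11 0], max=13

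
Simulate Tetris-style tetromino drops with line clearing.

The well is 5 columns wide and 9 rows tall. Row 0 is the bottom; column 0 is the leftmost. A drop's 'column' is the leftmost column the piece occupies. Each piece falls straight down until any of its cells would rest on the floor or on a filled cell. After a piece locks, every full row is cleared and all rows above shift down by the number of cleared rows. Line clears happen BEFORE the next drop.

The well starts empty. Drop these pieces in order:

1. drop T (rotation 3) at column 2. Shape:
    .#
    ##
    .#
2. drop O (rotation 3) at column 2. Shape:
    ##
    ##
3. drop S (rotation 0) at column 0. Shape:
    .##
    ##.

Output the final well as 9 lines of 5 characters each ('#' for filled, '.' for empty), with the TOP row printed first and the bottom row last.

Drop 1: T rot3 at col 2 lands with bottom-row=0; cleared 0 line(s) (total 0); column heights now [0 0 2 3 0], max=3
Drop 2: O rot3 at col 2 lands with bottom-row=3; cleared 0 line(s) (total 0); column heights now [0 0 5 5 0], max=5
Drop 3: S rot0 at col 0 lands with bottom-row=4; cleared 0 line(s) (total 0); column heights now [5 6 6 5 0], max=6

Answer: .....
.....
.....
.##..
####.
..##.
...#.
..##.
...#.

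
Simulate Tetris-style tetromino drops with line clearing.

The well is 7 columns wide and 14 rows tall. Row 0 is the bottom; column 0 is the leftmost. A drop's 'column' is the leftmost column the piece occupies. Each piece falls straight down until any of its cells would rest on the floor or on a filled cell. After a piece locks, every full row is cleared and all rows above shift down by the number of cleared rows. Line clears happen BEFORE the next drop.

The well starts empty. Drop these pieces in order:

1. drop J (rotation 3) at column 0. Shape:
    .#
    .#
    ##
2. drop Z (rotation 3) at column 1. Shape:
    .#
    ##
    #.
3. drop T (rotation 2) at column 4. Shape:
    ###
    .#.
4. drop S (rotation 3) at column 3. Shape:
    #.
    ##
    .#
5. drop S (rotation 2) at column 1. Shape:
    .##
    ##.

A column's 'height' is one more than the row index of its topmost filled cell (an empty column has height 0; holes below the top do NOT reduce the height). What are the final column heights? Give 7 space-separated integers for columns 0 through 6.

Answer: 1 7 8 8 4 2 2

Derivation:
Drop 1: J rot3 at col 0 lands with bottom-row=0; cleared 0 line(s) (total 0); column heights now [1 3 0 0 0 0 0], max=3
Drop 2: Z rot3 at col 1 lands with bottom-row=3; cleared 0 line(s) (total 0); column heights now [1 5 6 0 0 0 0], max=6
Drop 3: T rot2 at col 4 lands with bottom-row=0; cleared 0 line(s) (total 0); column heights now [1 5 6 0 2 2 2], max=6
Drop 4: S rot3 at col 3 lands with bottom-row=2; cleared 0 line(s) (total 0); column heights now [1 5 6 5 4 2 2], max=6
Drop 5: S rot2 at col 1 lands with bottom-row=6; cleared 0 line(s) (total 0); column heights now [1 7 8 8 4 2 2], max=8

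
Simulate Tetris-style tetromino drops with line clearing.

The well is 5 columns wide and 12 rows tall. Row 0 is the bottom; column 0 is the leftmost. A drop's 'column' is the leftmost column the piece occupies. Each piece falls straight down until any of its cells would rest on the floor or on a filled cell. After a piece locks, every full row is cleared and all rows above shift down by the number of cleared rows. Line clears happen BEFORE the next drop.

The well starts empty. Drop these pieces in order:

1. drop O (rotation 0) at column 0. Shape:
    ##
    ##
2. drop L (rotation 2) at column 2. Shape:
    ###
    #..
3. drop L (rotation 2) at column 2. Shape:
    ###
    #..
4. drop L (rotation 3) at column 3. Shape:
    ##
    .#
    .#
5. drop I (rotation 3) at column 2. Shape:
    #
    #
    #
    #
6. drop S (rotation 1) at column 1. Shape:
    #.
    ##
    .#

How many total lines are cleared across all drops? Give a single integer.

Answer: 1

Derivation:
Drop 1: O rot0 at col 0 lands with bottom-row=0; cleared 0 line(s) (total 0); column heights now [2 2 0 0 0], max=2
Drop 2: L rot2 at col 2 lands with bottom-row=0; cleared 1 line(s) (total 1); column heights now [1 1 1 0 0], max=1
Drop 3: L rot2 at col 2 lands with bottom-row=1; cleared 0 line(s) (total 1); column heights now [1 1 3 3 3], max=3
Drop 4: L rot3 at col 3 lands with bottom-row=3; cleared 0 line(s) (total 1); column heights now [1 1 3 6 6], max=6
Drop 5: I rot3 at col 2 lands with bottom-row=3; cleared 0 line(s) (total 1); column heights now [1 1 7 6 6], max=7
Drop 6: S rot1 at col 1 lands with bottom-row=7; cleared 0 line(s) (total 1); column heights now [1 10 9 6 6], max=10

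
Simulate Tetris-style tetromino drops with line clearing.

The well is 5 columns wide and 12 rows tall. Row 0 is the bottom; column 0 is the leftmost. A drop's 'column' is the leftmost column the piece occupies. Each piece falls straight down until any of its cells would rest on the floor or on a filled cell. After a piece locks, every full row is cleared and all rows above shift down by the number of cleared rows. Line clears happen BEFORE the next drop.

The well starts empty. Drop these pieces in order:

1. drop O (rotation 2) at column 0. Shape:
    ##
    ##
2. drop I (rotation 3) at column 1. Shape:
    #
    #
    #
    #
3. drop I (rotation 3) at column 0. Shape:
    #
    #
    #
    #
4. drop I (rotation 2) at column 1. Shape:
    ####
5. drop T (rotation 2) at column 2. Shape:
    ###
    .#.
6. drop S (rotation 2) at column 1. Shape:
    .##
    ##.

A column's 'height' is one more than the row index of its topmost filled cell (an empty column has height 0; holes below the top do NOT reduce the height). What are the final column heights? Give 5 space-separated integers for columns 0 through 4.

Drop 1: O rot2 at col 0 lands with bottom-row=0; cleared 0 line(s) (total 0); column heights now [2 2 0 0 0], max=2
Drop 2: I rot3 at col 1 lands with bottom-row=2; cleared 0 line(s) (total 0); column heights now [2 6 0 0 0], max=6
Drop 3: I rot3 at col 0 lands with bottom-row=2; cleared 0 line(s) (total 0); column heights now [6 6 0 0 0], max=6
Drop 4: I rot2 at col 1 lands with bottom-row=6; cleared 0 line(s) (total 0); column heights now [6 7 7 7 7], max=7
Drop 5: T rot2 at col 2 lands with bottom-row=7; cleared 0 line(s) (total 0); column heights now [6 7 9 9 9], max=9
Drop 6: S rot2 at col 1 lands with bottom-row=9; cleared 0 line(s) (total 0); column heights now [6 10 11 11 9], max=11

Answer: 6 10 11 11 9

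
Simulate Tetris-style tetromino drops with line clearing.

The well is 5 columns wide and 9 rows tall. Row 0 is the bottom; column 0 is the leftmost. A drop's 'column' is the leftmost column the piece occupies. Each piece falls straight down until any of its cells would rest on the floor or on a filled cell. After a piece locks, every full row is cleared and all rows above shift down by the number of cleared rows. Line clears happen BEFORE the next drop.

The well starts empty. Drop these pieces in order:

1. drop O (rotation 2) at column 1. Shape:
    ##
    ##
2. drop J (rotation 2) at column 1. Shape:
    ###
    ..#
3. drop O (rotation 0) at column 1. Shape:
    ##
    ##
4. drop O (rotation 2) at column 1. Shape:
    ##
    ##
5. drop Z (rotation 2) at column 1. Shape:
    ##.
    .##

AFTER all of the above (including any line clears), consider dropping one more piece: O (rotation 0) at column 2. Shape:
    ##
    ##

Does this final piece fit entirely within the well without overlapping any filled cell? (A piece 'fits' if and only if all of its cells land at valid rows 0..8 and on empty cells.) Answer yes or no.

Drop 1: O rot2 at col 1 lands with bottom-row=0; cleared 0 line(s) (total 0); column heights now [0 2 2 0 0], max=2
Drop 2: J rot2 at col 1 lands with bottom-row=1; cleared 0 line(s) (total 0); column heights now [0 3 3 3 0], max=3
Drop 3: O rot0 at col 1 lands with bottom-row=3; cleared 0 line(s) (total 0); column heights now [0 5 5 3 0], max=5
Drop 4: O rot2 at col 1 lands with bottom-row=5; cleared 0 line(s) (total 0); column heights now [0 7 7 3 0], max=7
Drop 5: Z rot2 at col 1 lands with bottom-row=7; cleared 0 line(s) (total 0); column heights now [0 9 9 8 0], max=9
Test piece O rot0 at col 2 (width 2): heights before test = [0 9 9 8 0]; fits = False

Answer: no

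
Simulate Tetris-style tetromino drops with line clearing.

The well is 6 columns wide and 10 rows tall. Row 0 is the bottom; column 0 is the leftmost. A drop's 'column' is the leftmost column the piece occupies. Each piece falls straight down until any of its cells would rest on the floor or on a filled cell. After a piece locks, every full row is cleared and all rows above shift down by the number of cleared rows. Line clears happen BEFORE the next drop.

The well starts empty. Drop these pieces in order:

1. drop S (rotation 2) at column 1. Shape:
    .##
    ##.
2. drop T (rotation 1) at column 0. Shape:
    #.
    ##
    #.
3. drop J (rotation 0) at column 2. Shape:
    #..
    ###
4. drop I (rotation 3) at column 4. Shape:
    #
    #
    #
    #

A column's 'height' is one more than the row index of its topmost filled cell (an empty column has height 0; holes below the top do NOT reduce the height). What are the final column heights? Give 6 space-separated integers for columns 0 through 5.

Drop 1: S rot2 at col 1 lands with bottom-row=0; cleared 0 line(s) (total 0); column heights now [0 1 2 2 0 0], max=2
Drop 2: T rot1 at col 0 lands with bottom-row=0; cleared 0 line(s) (total 0); column heights now [3 2 2 2 0 0], max=3
Drop 3: J rot0 at col 2 lands with bottom-row=2; cleared 0 line(s) (total 0); column heights now [3 2 4 3 3 0], max=4
Drop 4: I rot3 at col 4 lands with bottom-row=3; cleared 0 line(s) (total 0); column heights now [3 2 4 3 7 0], max=7

Answer: 3 2 4 3 7 0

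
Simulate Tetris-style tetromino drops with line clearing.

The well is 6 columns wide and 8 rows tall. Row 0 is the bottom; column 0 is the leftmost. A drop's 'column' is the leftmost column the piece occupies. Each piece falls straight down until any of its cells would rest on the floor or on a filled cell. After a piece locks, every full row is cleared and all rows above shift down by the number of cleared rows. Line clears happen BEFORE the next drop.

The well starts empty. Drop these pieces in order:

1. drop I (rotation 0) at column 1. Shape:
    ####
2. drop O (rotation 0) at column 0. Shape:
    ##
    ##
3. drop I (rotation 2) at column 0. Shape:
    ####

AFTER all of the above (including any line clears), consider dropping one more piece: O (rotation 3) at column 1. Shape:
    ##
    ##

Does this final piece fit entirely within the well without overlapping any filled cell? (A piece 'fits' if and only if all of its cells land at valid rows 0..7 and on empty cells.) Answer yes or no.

Answer: yes

Derivation:
Drop 1: I rot0 at col 1 lands with bottom-row=0; cleared 0 line(s) (total 0); column heights now [0 1 1 1 1 0], max=1
Drop 2: O rot0 at col 0 lands with bottom-row=1; cleared 0 line(s) (total 0); column heights now [3 3 1 1 1 0], max=3
Drop 3: I rot2 at col 0 lands with bottom-row=3; cleared 0 line(s) (total 0); column heights now [4 4 4 4 1 0], max=4
Test piece O rot3 at col 1 (width 2): heights before test = [4 4 4 4 1 0]; fits = True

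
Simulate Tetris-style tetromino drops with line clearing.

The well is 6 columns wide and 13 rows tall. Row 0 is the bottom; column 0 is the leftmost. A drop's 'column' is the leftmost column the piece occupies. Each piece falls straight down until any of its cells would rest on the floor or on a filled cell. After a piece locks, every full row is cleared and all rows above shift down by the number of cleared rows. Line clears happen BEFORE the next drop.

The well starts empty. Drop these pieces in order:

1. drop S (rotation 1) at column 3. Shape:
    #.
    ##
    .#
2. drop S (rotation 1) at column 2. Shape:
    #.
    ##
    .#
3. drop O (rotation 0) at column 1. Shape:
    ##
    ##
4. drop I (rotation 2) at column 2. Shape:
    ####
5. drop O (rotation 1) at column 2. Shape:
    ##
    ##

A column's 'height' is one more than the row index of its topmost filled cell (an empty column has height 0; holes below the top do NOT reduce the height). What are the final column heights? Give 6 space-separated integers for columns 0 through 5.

Answer: 0 8 11 11 9 9

Derivation:
Drop 1: S rot1 at col 3 lands with bottom-row=0; cleared 0 line(s) (total 0); column heights now [0 0 0 3 2 0], max=3
Drop 2: S rot1 at col 2 lands with bottom-row=3; cleared 0 line(s) (total 0); column heights now [0 0 6 5 2 0], max=6
Drop 3: O rot0 at col 1 lands with bottom-row=6; cleared 0 line(s) (total 0); column heights now [0 8 8 5 2 0], max=8
Drop 4: I rot2 at col 2 lands with bottom-row=8; cleared 0 line(s) (total 0); column heights now [0 8 9 9 9 9], max=9
Drop 5: O rot1 at col 2 lands with bottom-row=9; cleared 0 line(s) (total 0); column heights now [0 8 11 11 9 9], max=11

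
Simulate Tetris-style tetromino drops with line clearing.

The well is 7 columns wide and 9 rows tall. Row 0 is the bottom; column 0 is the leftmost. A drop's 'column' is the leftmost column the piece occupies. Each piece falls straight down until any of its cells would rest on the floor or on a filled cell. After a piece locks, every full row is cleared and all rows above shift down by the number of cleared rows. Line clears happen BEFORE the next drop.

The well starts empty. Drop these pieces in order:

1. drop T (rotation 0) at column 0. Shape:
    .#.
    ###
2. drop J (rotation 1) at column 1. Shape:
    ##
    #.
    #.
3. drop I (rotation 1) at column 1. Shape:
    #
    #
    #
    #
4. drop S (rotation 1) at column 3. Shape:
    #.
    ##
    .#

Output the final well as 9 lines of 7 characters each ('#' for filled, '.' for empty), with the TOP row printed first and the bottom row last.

Drop 1: T rot0 at col 0 lands with bottom-row=0; cleared 0 line(s) (total 0); column heights now [1 2 1 0 0 0 0], max=2
Drop 2: J rot1 at col 1 lands with bottom-row=2; cleared 0 line(s) (total 0); column heights now [1 5 5 0 0 0 0], max=5
Drop 3: I rot1 at col 1 lands with bottom-row=5; cleared 0 line(s) (total 0); column heights now [1 9 5 0 0 0 0], max=9
Drop 4: S rot1 at col 3 lands with bottom-row=0; cleared 0 line(s) (total 0); column heights now [1 9 5 3 2 0 0], max=9

Answer: .#.....
.#.....
.#.....
.#.....
.##....
.#.....
.#.#...
.#.##..
###.#..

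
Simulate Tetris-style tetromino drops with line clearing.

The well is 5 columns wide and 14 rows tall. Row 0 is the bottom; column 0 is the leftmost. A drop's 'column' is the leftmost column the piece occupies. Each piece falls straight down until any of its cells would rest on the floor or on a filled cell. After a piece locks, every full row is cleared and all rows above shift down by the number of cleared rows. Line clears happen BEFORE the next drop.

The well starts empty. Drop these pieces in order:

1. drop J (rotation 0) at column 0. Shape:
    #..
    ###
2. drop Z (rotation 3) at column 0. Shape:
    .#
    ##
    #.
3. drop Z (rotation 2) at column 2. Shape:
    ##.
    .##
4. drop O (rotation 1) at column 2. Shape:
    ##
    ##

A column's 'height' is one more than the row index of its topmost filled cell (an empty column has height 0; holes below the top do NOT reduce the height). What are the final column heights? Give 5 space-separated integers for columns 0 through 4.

Answer: 3 4 3 3 0

Derivation:
Drop 1: J rot0 at col 0 lands with bottom-row=0; cleared 0 line(s) (total 0); column heights now [2 1 1 0 0], max=2
Drop 2: Z rot3 at col 0 lands with bottom-row=2; cleared 0 line(s) (total 0); column heights now [4 5 1 0 0], max=5
Drop 3: Z rot2 at col 2 lands with bottom-row=0; cleared 1 line(s) (total 1); column heights now [3 4 1 1 0], max=4
Drop 4: O rot1 at col 2 lands with bottom-row=1; cleared 0 line(s) (total 1); column heights now [3 4 3 3 0], max=4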